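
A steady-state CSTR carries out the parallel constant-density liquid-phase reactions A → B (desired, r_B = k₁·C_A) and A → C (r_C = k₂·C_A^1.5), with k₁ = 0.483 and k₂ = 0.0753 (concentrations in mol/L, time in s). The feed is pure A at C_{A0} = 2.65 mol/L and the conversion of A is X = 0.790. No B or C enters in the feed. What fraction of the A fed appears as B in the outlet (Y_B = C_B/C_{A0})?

0.708

Exit C_A = C_{A0}(1−X) = 2.65×0.210 = 0.5565 mol/L.
In a CSTR the entire volume is at exit conditions, so r_B = 0.483×0.5565 = 0.2688 and r_C = 0.0753×0.5565^1.5 = 0.03126.
Fraction of consumed A going to B: r_B/(r_B+r_C) = 0.8958.
C_B = 0.8958·C_{A0}·X = 0.8958×2.65×0.790 = 1.88 mol/L; Y_B = C_B/C_{A0} = 0.708.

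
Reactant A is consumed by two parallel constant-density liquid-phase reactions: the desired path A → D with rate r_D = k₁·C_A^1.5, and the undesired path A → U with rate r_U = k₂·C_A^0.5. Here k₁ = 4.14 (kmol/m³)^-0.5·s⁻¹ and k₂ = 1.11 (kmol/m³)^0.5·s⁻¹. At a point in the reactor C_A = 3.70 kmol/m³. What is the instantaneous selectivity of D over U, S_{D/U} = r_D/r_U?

13.8

S_{D/U} = r_D/r_U = (k₁·C_A^1.5)/(k₂·C_A^0.5) = (k₁/k₂)·C_A.
= (4.14×3.700^1.5) / (1.11×3.700^0.5) = 29.46/2.135 = 13.8.
Since the desired path is higher order in A, keeping C_A high (PFR or concentrated feed) favours D.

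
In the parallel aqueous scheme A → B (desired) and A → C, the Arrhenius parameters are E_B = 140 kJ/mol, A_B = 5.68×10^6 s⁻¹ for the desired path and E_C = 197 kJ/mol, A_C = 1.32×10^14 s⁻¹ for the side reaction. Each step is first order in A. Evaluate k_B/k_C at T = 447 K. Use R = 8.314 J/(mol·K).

Since both paths have the same order in A, the concentration cancels and S_{B/C} = k_B/k_C = (A_B/A_C)·exp[(E_C−E_B)/(RT)].
(E_C−E_B)/(RT) = (197−140)×10³/(8.314×447) = 57000/3716 = 15.34.
k_B/k_C = (5.68×10^6/1.32×10^14)·exp(15.34) = 4.303×10^-8 × 4.582×10^6 = 0.197.
Since E_B < E_C, lowering the temperature improves selectivity toward B.

0.197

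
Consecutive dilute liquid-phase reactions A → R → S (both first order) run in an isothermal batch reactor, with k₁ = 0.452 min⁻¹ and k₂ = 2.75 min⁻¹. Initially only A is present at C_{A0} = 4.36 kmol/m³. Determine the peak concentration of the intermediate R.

0.502 kmol/m³

For a first-order series the maximum intermediate yield is C_{R,max}/C_{A0} = (k₁/k₂)^[k₂/(k₂−k₁)].
= (0.452/2.75)^(2.75/(2.75−0.452)) = (0.1644)^(1.197) = 0.1152.
C_{R,max} = 0.1152×4.36 = 0.502 kmol/m³.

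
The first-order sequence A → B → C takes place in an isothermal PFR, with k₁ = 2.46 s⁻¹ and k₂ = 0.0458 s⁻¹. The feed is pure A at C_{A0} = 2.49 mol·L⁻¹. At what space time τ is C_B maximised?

1.65 s

The intermediate peaks when r₁ = r₂, i.e. k₁e^(−k₁τ) = k₂e^(−k₂τ), giving τ_opt = ln(k₂/k₁)/(k₂−k₁).
= ln(0.0458/2.46)/(0.0458−2.46) = ln(0.01862)/-2.414 = -3.984/-2.414 = 1.65 s.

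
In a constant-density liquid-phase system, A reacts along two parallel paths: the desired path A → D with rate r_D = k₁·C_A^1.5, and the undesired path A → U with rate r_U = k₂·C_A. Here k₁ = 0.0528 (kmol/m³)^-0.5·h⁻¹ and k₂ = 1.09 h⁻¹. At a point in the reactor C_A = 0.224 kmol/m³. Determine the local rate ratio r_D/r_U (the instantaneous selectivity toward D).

S_{D/U} = r_D/r_U = (k₁·C_A^1.5)/(k₂·C_A) = (k₁/k₂)·C_A^0.5.
= (0.0528×0.2240^1.5) / (1.09×0.2240) = 0.005598/0.2442 = 0.0229.
Since the desired path is higher order in A, keeping C_A high (PFR or concentrated feed) favours D.

0.0229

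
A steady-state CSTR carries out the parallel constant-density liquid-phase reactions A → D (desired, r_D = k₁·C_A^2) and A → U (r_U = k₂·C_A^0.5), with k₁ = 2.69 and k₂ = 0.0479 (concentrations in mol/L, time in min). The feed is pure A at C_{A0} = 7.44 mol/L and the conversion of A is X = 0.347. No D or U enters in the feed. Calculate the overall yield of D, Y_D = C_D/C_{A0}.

0.346

Exit C_A = C_{A0}(1−X) = 7.44×0.653 = 4.858 mol/L.
In a CSTR the entire volume is at exit conditions, so r_D = 2.69×4.858^2 = 63.49 and r_U = 0.0479×4.858^0.5 = 0.1056.
Fraction of consumed A going to D: r_D/(r_D+r_U) = 0.9983.
C_D = 0.9983·C_{A0}·X = 0.9983×7.44×0.347 = 2.58 mol/L; Y_D = C_D/C_{A0} = 0.346.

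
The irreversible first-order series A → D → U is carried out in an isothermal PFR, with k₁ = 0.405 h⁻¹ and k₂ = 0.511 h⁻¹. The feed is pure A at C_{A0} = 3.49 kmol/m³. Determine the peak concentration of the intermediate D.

Evaluating C_D at τ_opt = ln(k₂/k₁)/(k₂−k₁) gives C_{D,max}/C_{A0} = (k₁/k₂)^[k₂/(k₂−k₁)].
= (0.405/0.511)^(0.511/(0.511−0.405)) = (0.7926)^(4.821) = 0.3260.
C_{D,max} = 0.3260×3.49 = 1.14 kmol/m³.

1.14 kmol/m³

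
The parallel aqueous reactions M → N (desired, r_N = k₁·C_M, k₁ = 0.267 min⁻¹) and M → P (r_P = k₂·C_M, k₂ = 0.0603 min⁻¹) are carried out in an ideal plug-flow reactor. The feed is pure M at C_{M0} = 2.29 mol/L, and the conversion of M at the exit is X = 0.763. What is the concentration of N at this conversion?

1.43 mol/L

C_M = C_{M0}(1−X) = 0.5427 mol/L.
Both paths are first order in M, so the instantaneous fraction to N is constant: dC_N/d(−C_M) = k₁/(k₁+k₂) = 0.8158.
C_N = 0.8158·(C_{M0}−C_M) = 0.8158×1.747 = 1.43 mol/L.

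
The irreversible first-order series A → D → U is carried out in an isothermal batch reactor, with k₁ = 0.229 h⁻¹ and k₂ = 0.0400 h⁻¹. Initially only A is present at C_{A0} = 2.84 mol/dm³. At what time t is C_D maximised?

For first-order series the maximum of C_D occurs at t_opt = ln(k₂/k₁)/(k₂−k₁).
= ln(0.0400/0.229)/(0.0400−0.229) = ln(0.1747)/-0.1890 = -1.745/-0.1890 = 9.23 h.

9.23 h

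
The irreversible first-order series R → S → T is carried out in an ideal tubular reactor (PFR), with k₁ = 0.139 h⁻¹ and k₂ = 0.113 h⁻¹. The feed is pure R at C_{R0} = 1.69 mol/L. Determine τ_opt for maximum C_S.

For first-order series the maximum of C_S occurs at τ_opt = ln(k₂/k₁)/(k₂−k₁).
= ln(0.113/0.139)/(0.113−0.139) = ln(0.8129)/-0.02600 = -0.2071/-0.02600 = 7.96 h.

7.96 h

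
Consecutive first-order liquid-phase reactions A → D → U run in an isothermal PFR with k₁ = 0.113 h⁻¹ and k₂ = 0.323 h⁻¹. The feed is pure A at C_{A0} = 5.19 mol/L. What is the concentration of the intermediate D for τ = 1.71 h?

The intermediate concentration in a first-order A→B→C sequence is C_D = k₁C_{A0}(e^(−k₁τ) − e^(−k₂τ))/(k₂−k₁).
e^(−k₁τ) = e^(−0.113×1.71) = e^(−0.1932) = 0.8243; e^(−k₂τ) = e^(−0.5523) = 0.5756.
C_D = 0.113×5.19/(0.323−0.113) × (0.8243−0.5756) = 2.793×0.2487 = 0.6945 mol/L.

0.695 mol/L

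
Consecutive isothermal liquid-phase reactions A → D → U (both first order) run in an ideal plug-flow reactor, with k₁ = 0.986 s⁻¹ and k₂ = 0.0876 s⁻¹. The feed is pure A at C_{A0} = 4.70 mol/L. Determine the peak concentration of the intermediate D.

3.71 mol/L

For a first-order series the maximum intermediate yield is C_{D,max}/C_{A0} = (k₁/k₂)^[k₂/(k₂−k₁)].
= (0.986/0.0876)^(0.0876/(0.0876−0.986)) = (11.26)^(-0.09751) = 0.7897.
C_{D,max} = 0.7897×4.70 = 3.71 mol/L.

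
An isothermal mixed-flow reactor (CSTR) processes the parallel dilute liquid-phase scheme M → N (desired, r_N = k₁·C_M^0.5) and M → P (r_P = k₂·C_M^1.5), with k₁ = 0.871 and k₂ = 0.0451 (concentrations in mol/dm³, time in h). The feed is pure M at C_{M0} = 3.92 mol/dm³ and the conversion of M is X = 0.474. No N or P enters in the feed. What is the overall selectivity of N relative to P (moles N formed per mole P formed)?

Exit C_M = C_{M0}(1−X) = 3.92×0.526 = 2.062 mol/dm³.
In a CSTR the entire volume is at exit conditions, so r_N = 0.871×2.062^0.5 = 1.251 and r_P = 0.0451×2.062^1.5 = 0.1335.
Overall selectivity = C_N/C_P = r_Nτ/(r_Pτ) = r_N/r_P = 9.37.

9.37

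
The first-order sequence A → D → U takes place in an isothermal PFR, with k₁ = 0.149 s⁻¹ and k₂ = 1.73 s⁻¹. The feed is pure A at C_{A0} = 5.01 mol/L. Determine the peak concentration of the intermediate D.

0.342 mol/L

For a first-order series the maximum intermediate yield is C_{D,max}/C_{A0} = (k₁/k₂)^[k₂/(k₂−k₁)].
= (0.149/1.73)^(1.73/(1.73−0.149)) = (0.08613)^(1.094) = 0.06836.
C_{D,max} = 0.06836×5.01 = 0.342 mol/L.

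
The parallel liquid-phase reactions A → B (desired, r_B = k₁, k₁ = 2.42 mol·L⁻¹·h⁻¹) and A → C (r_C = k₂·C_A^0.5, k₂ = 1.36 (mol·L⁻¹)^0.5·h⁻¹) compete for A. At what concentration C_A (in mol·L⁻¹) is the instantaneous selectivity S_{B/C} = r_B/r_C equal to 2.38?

0.559 mol·L⁻¹

S_{B/C} = (k₁/k₂)·C_A^-0.5 ⇒ C_A = (S·k₂/k₁)^(-2).
= (2.38×1.36/2.42)^(-2) = (1.338)^(-2) = 0.559 mol·L⁻¹.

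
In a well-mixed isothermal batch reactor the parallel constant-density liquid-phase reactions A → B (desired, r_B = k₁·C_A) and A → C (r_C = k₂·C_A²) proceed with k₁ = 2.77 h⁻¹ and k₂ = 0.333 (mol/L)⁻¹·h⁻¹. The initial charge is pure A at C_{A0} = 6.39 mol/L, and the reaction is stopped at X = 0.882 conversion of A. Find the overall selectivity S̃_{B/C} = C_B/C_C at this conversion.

C_A = C_{A0}(1−X) = 0.7540 mol/L.
Along a PFR/batch, dC_B/dC_A = −r_B/(r_B+r_C) = −k₁/(k₁+k₂·C_A).
Integrating from C_{A0} to C_A: C_B = (2.77/0.333)·ln[(2.77+0.333·6.39)/(2.77+0.333·0.754)] = 8.318·ln(4.898/3.021) = 4.019 mol/L.
C_C = (C_{A0}−C_A)−C_B = 1.617 mol/L; S̃_{B/C} = 4.019/1.617 = 2.49.

2.49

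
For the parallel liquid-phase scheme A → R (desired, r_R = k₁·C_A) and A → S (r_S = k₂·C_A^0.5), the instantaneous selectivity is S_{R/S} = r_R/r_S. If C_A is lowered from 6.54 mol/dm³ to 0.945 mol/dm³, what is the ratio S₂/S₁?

S_{R/S} = (k₁/k₂)·C_A^0.5, so S₂/S₁ = (C_{A,2}/C_{A,1})^0.5.
= (0.945/6.54)^0.5 = (0.1445)^0.5 = 0.380.
Selectivity toward R falls as C_A falls — high-concentration operation is favoured.

0.380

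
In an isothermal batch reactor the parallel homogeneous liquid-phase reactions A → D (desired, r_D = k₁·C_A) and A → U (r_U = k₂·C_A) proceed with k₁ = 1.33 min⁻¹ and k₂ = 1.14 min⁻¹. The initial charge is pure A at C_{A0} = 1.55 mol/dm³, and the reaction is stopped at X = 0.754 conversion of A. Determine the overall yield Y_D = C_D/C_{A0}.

C_A = C_{A0}(1−X) = 0.3813 mol/dm³.
Both paths are first order in A, so the instantaneous fraction to D is constant: dC_D/d(−C_A) = k₁/(k₁+k₂) = 0.5385.
C_D = 0.5385·(C_{A0}−C_A) = 0.5385×1.169 = 0.629 mol/dm³.
Y_D = C_D/C_{A0} = 0.6293/1.55 = 0.406.

0.406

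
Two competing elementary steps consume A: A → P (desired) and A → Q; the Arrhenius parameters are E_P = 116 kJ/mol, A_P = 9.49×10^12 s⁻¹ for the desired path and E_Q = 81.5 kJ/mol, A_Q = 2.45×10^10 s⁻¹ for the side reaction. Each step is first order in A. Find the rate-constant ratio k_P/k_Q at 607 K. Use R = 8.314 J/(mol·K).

k_P/k_Q = (A_P/A_Q)·exp[−(E_P−E_Q)/(RT)] = (A_P/A_Q)·exp[(E_Q−E_P)/(RT)].
(E_Q−E_P)/(RT) = (81.5−116)×10³/(8.314×607) = -34500/5047 = -6.836.
k_P/k_Q = (9.49×10^12/2.45×10^10)·exp(-6.836) = 387.3 × 0.001074 = 0.416.

0.416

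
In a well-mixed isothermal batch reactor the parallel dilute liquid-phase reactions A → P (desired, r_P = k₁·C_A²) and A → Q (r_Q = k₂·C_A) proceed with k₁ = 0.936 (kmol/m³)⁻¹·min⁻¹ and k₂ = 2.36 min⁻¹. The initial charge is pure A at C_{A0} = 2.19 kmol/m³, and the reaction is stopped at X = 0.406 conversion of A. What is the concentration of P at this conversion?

0.362 kmol/m³

C_A = C_{A0}(1−X) = 1.301 kmol/m³.
Along a PFR/batch, dC_Q/dC_A = −r_Q/(r_P+r_Q) = −k₂/(k₂+k₁·C_A).
Integrating from C_{A0} to C_A: C_Q = (2.36/0.936)·ln[(2.36+0.936·2.19)/(2.36+0.936·1.30)] = 2.521·ln(4.410/3.578) = 0.5273 kmol/m³.
Then C_P = (C_{A0}−C_A) − C_Q = 0.8891 − 0.5273 = 0.3618 kmol/m³.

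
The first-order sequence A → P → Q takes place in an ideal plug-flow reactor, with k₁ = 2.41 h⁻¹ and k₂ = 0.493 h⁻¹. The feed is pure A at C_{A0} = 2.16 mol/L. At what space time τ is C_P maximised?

The intermediate peaks when r₁ = r₂, i.e. k₁e^(−k₁τ) = k₂e^(−k₂τ), giving τ_opt = ln(k₂/k₁)/(k₂−k₁).
= ln(0.493/2.41)/(0.493−2.41) = ln(0.2046)/-1.917 = -1.587/-1.917 = 0.828 h.

0.828 h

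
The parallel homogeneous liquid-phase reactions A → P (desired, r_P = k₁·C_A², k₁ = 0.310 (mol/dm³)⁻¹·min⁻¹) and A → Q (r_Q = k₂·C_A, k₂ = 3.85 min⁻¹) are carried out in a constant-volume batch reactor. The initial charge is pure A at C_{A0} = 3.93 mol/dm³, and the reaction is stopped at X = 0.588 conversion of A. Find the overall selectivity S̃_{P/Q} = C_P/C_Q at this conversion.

0.221

C_A = C_{A0}(1−X) = 1.619 mol/dm³.
Along a PFR/batch, dC_Q/dC_A = −r_Q/(r_P+r_Q) = −k₂/(k₂+k₁·C_A).
Integrating from C_{A0} to C_A: C_Q = (3.85/0.310)·ln[(3.85+0.310·3.93)/(3.85+0.310·1.62)] = 12.42·ln(5.068/4.352) = 1.893 mol/dm³.
Then C_P = (C_{A0}−C_A) − C_Q = 2.311 − 1.893 = 0.4183 mol/dm³.
S̃_{P/Q} = C_P/C_Q = 0.4183/1.893 = 0.221.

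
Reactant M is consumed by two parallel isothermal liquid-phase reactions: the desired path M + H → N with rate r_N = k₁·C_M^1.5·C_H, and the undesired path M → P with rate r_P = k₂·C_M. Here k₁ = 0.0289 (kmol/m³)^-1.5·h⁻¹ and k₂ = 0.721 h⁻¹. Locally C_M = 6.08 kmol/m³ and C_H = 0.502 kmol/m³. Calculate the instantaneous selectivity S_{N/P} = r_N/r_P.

0.0496

S_{N/P} = r_N/r_P = (k₁·C_M^1.5·C_H)/(k₂·C_M) = (k₁/k₂)·C_M^0.5·C_H.
= (0.0289×6.080^1.5×0.5020) / (0.721×6.080) = 0.2175/4.384 = 0.0496.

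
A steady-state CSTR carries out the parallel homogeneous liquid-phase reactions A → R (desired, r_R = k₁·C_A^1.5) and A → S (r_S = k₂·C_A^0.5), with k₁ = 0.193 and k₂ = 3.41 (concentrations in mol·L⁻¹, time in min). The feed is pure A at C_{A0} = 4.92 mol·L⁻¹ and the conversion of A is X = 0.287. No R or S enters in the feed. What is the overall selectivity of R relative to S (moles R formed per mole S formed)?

Exit C_A = C_{A0}(1−X) = 4.92×0.713 = 3.508 mol·L⁻¹.
Rates in a CSTR are evaluated at the outlet concentration: r_R = 0.193×3.508^1.5 = 1.268, r_S = 3.41×3.508^0.5 = 6.387.
Overall selectivity = C_R/C_S = r_Rτ/(r_Sτ) = r_R/r_S = 0.199.

0.199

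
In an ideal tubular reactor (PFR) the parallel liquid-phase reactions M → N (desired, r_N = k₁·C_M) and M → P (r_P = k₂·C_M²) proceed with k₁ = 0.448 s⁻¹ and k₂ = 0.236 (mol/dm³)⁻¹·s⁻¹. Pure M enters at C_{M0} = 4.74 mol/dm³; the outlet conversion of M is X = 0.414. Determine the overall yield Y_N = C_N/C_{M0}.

0.140

C_M = C_{M0}(1−X) = 2.778 mol/dm³.
Along a PFR/batch, dC_N/dC_M = −r_N/(r_N+r_P) = −k₁/(k₁+k₂·C_M).
Integrating from C_{M0} to C_M: C_N = (0.448/0.236)·ln[(0.448+0.236·4.74)/(0.448+0.236·2.78)] = 1.898·ln(1.567/1.104) = 0.6652 mol/dm³.
Y_N = C_N/C_{M0} = 0.6652/4.74 = 0.140.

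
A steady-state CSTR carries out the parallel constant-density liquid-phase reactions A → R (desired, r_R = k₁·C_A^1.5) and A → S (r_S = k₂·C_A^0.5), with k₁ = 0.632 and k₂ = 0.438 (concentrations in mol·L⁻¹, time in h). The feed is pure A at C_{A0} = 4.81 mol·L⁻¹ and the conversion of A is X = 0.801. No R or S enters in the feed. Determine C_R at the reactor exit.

Exit C_A = C_{A0}(1−X) = 4.81×0.199 = 0.9572 mol·L⁻¹.
In a CSTR the entire volume is at exit conditions, so r_R = 0.632×0.9572^1.5 = 0.5919 and r_S = 0.438×0.9572^0.5 = 0.4285.
Fraction of consumed A going to R: r_R/(r_R+r_S) = 0.5800.
C_R = 0.5800·C_{A0}·X = 0.5800×4.81×0.801 = 2.23 mol·L⁻¹.

2.23 mol·L⁻¹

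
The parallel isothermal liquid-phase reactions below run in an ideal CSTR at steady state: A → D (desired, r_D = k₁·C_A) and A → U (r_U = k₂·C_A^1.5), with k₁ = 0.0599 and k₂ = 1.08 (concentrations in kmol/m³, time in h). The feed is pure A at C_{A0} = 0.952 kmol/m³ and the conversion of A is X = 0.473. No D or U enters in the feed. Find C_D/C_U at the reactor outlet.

0.0783

Exit C_A = C_{A0}(1−X) = 0.952×0.527 = 0.5017 kmol/m³.
A CSTR operates uniformly at the exit composition, giving r_D = 0.03005 and r_U = 0.3838 (each k·C_A^n at C_A = 0.5017).
Overall selectivity = C_D/C_U = r_Dτ/(r_Uτ) = r_D/r_U = 0.0783.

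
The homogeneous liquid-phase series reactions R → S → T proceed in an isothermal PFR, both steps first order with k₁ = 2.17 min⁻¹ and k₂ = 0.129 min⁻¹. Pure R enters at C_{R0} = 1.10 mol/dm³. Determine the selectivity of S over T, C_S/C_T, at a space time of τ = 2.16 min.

4.06

Solving the coupled first-order balances gives C_S(τ) = [k₁/(k₂−k₁)]·C_{R0}·(e^(−k₁τ) − e^(−k₂τ)).
e^(−k₁τ) = e^(−2.17×2.16) = e^(−4.687) = 0.009212; e^(−k₂τ) = e^(−0.2786) = 0.7568.
C_S = 2.17×1.10/(0.129−2.17) × (0.009212−0.7568) = (-1.170)×(-0.7476) = 0.8743 mol/dm³.
C_R = C_{R0}e^(−k₁τ) = 0.01013 mol/dm³, so C_T = C_{R0}−C_R−C_S = 0.2155 mol/dm³; C_S/C_T = 4.06.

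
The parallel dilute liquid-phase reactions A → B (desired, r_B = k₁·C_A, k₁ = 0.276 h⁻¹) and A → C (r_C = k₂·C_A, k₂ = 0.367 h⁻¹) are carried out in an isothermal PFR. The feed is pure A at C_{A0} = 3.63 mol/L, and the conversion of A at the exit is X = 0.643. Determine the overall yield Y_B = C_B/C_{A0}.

0.276

C_A = C_{A0}(1−X) = 1.296 mol/L.
Both paths are first order in A, so the instantaneous fraction to B is constant: dC_B/d(−C_A) = k₁/(k₁+k₂) = 0.4292.
C_B = 0.4292·(C_{A0}−C_A) = 0.4292×2.334 = 1.00 mol/L.
Y_B = C_B/C_{A0} = 1.002/3.63 = 0.276.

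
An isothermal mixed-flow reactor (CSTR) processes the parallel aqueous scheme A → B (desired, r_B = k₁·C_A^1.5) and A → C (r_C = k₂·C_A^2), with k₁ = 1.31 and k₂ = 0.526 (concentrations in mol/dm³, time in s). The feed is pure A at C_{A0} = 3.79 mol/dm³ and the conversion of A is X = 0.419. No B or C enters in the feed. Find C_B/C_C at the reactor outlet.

Exit C_A = C_{A0}(1−X) = 3.79×0.581 = 2.202 mol/dm³.
A CSTR operates uniformly at the exit composition, giving r_B = 4.280 and r_C = 2.550 (each k·C_A^n at C_A = 2.202).
Overall selectivity = C_B/C_C = r_Bτ/(r_Cτ) = r_B/r_C = 1.68.

1.68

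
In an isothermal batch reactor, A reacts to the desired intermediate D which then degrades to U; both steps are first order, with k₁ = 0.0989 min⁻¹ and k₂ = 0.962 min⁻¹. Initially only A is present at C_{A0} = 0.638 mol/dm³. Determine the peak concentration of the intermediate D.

0.0505 mol/dm³

For a first-order series the maximum intermediate yield is C_{D,max}/C_{A0} = (k₁/k₂)^[k₂/(k₂−k₁)].
= (0.0989/0.962)^(0.962/(0.962−0.0989)) = (0.1028)^(1.115) = 0.07922.
C_{D,max} = 0.07922×0.638 = 0.0505 mol/dm³.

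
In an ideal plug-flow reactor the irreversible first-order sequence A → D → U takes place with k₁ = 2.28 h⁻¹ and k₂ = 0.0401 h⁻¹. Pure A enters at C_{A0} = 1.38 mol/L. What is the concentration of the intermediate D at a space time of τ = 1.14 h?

1.24 mol/L

The intermediate concentration in a first-order A→B→C sequence is C_D = k₁C_{A0}(e^(−k₁τ) − e^(−k₂τ))/(k₂−k₁).
e^(−k₁τ) = e^(−2.28×1.14) = e^(−2.599) = 0.07433; e^(−k₂τ) = e^(−0.04571) = 0.9553.
C_D = 2.28×1.38/(0.0401−2.28) × (0.07433−0.9553) = (-1.405)×(-0.8810) = 1.238 mol/L.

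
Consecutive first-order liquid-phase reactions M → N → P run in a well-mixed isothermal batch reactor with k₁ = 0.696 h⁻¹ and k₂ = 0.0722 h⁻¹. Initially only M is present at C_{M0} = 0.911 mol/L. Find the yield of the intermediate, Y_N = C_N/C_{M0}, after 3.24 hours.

0.766

The intermediate concentration in a first-order A→B→C sequence is C_N = k₁C_{M0}(e^(−k₁t) − e^(−k₂t))/(k₂−k₁).
e^(−k₁t) = e^(−0.696×3.24) = e^(−2.255) = 0.1049; e^(−k₂t) = e^(−0.2339) = 0.7914.
C_N = 0.696×0.911/(0.0722−0.696) × (0.1049−0.7914) = (-1.016)×(-0.6865) = 0.6978 mol/L.
Y_N = C_N/C_{M0} = 0.6978/0.911 = 0.766.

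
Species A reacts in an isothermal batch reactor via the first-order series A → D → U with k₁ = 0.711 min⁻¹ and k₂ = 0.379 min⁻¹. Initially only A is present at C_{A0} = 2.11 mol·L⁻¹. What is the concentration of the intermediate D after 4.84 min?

Solving the coupled first-order balances gives C_D(t) = [k₁/(k₂−k₁)]·C_{A0}·(e^(−k₁t) − e^(−k₂t)).
e^(−k₁t) = e^(−0.711×4.84) = e^(−3.441) = 0.03202; e^(−k₂t) = e^(−1.834) = 0.1597.
C_D = 0.711×2.11/(0.379−0.711) × (0.03202−0.1597) = (-4.519)×(-0.1277) = 0.5770 mol·L⁻¹.

0.577 mol·L⁻¹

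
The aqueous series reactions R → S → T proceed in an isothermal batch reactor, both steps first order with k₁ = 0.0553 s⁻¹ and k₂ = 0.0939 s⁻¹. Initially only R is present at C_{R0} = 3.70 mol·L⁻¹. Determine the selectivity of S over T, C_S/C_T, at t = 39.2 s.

The intermediate concentration in a first-order A→B→C sequence is C_S = k₁C_{R0}(e^(−k₁t) − e^(−k₂t))/(k₂−k₁).
e^(−k₁t) = e^(−0.0553×39.2) = e^(−2.168) = 0.1144; e^(−k₂t) = e^(−3.681) = 0.02520.
C_S = 0.0553×3.70/(0.0939−0.0553) × (0.1144−0.02520) = 5.301×0.08923 = 0.4730 mol·L⁻¹.
C_R = C_{R0}e^(−k₁t) = 0.4234 mol·L⁻¹, so C_T = C_{R0}−C_R−C_S = 2.804 mol·L⁻¹; C_S/C_T = 0.169.

0.169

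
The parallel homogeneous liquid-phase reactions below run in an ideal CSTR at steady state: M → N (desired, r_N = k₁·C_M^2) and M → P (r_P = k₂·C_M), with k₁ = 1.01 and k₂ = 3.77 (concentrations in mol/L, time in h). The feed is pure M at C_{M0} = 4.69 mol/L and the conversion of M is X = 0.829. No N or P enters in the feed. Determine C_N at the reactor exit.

0.688 mol/L

Exit C_M = C_{M0}(1−X) = 4.69×0.171 = 0.8020 mol/L.
Rates in a CSTR are evaluated at the outlet concentration: r_N = 1.01×0.8020^2 = 0.6496, r_P = 3.77×0.8020 = 3.024.
Fraction of consumed M going to N: r_N/(r_N+r_P) = 0.1769.
C_N = 0.1769·C_{M0}·X = 0.1769×4.69×0.829 = 0.688 mol/L.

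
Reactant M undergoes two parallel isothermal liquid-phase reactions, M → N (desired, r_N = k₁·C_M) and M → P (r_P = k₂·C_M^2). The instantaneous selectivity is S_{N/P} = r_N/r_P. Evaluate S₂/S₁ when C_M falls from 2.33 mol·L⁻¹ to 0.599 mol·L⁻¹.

3.89

S_{N/P} = (k₁/k₂)·C_M⁻¹, so S₂/S₁ = (C_{M,2}/C_{M,1})⁻¹.
= 2.33/0.599 = 3.89.
Selectivity toward N rises as C_M falls — low-concentration operation is favoured.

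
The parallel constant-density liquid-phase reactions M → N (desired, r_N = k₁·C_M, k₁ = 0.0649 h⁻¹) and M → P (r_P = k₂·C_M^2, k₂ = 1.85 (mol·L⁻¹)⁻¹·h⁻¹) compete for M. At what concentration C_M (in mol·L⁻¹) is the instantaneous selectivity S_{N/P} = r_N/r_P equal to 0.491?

0.0714 mol·L⁻¹

S_{N/P} = (k₁/k₂)·C_M⁻¹ ⇒ C_M = (S·k₂/k₁)^(-1).
= (0.491×1.85/0.0649)^(-1) = (14.00)^(-1) = 0.0714 mol·L⁻¹.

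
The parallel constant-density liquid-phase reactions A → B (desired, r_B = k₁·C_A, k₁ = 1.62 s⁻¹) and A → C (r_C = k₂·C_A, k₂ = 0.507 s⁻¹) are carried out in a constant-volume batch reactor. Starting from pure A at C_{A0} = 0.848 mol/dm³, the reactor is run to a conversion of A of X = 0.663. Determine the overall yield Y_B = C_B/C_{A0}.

C_A = C_{A0}(1−X) = 0.2858 mol/dm³.
Both paths are first order in A, so the instantaneous fraction to B is constant: dC_B/d(−C_A) = k₁/(k₁+k₂) = 0.7616.
C_B = 0.7616·(C_{A0}−C_A) = 0.7616×0.5622 = 0.428 mol/dm³.
Y_B = C_B/C_{A0} = 0.4282/0.848 = 0.505.

0.505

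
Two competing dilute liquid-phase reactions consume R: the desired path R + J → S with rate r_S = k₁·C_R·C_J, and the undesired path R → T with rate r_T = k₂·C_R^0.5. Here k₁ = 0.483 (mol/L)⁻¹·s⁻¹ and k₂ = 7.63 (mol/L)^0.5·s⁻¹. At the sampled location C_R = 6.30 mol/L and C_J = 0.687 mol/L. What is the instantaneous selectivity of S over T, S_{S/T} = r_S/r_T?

S_{S/T} = r_S/r_T = (k₁·C_R·C_J)/(k₂·C_R^0.5) = (k₁/k₂)·C_R^0.5·C_J.
= (0.483×6.300×0.6870) / (7.63×6.300^0.5) = 2.090/19.15 = 0.109.

0.109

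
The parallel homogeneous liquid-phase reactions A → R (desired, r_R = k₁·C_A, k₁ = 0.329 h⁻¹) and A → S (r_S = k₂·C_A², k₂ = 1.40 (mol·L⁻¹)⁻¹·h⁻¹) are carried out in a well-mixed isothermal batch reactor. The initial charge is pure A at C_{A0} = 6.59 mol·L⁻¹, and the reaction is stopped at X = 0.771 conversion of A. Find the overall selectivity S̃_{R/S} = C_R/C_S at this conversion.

0.0674

C_A = C_{A0}(1−X) = 1.509 mol·L⁻¹.
Along a PFR/batch, dC_R/dC_A = −r_R/(r_R+r_S) = −k₁/(k₁+k₂·C_A).
Integrating from C_{A0} to C_A: C_R = (0.329/1.40)·ln[(0.329+1.40·6.59)/(0.329+1.40·1.51)] = 0.2350·ln(9.555/2.442) = 0.3206 mol·L⁻¹.
C_S = (C_{A0}−C_A)−C_R = 4.760 mol·L⁻¹; S̃_{R/S} = 0.3206/4.760 = 0.0674.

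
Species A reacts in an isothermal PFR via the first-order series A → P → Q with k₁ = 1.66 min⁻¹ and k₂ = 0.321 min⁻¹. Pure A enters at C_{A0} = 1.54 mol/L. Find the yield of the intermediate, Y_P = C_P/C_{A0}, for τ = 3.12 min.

For first-order series with pure A initially, C_P(τ) = k₁C_{A0}/(k₂−k₁)·(e^(−k₁τ) − e^(−k₂τ)).
e^(−k₁τ) = e^(−1.66×3.12) = e^(−5.179) = 0.005633; e^(−k₂τ) = e^(−1.002) = 0.3673.
C_P = 1.66×1.54/(0.321−1.66) × (0.005633−0.3673) = (-1.909)×(-0.3617) = 0.6905 mol/L.
Y_P = C_P/C_{A0} = 0.6905/1.54 = 0.448.

0.448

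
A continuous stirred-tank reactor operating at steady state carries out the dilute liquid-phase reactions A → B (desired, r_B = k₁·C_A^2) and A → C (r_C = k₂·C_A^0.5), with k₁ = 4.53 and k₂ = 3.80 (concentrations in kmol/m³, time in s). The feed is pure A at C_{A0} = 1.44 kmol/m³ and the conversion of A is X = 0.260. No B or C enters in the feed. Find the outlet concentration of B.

Exit C_A = C_{A0}(1−X) = 1.44×0.740 = 1.066 kmol/m³.
In a CSTR the entire volume is at exit conditions, so r_B = 4.53×1.066^2 = 5.144 and r_C = 3.80×1.066^0.5 = 3.923.
Fraction of consumed A going to B: r_B/(r_B+r_C) = 0.5673.
C_B = 0.5673·C_{A0}·X = 0.5673×1.44×0.260 = 0.212 kmol/m³.

0.212 kmol/m³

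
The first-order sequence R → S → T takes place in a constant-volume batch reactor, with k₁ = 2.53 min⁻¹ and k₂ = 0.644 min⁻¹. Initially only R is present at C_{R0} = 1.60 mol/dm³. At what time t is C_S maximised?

0.725 min

For first-order series the maximum of C_S occurs at t_opt = ln(k₂/k₁)/(k₂−k₁).
= ln(0.644/2.53)/(0.644−2.53) = ln(0.2545)/-1.886 = -1.368/-1.886 = 0.725 min.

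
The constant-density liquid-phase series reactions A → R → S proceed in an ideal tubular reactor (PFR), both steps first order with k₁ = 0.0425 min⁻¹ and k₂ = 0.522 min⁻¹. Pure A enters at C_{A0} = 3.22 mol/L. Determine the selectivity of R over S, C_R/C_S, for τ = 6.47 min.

Solving the coupled first-order balances gives C_R(τ) = [k₁/(k₂−k₁)]·C_{A0}·(e^(−k₁τ) − e^(−k₂τ)).
e^(−k₁τ) = e^(−0.0425×6.47) = e^(−0.2750) = 0.7596; e^(−k₂τ) = e^(−3.377) = 0.03414.
C_R = 0.0425×3.22/(0.522−0.0425) × (0.7596−0.03414) = 0.2854×0.7255 = 0.2070 mol/L.
C_A = C_{A0}e^(−k₁τ) = 2.446 mol/L, so C_S = C_{A0}−C_A−C_R = 0.5671 mol/L; C_R/C_S = 0.365.

0.365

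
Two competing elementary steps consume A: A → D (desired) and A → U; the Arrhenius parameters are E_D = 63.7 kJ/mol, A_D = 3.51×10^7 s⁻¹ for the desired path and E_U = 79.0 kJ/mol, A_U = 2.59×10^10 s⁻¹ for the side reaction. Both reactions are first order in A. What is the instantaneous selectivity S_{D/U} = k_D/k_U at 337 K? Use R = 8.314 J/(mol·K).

0.319

With equal orders, S_{D/U} = k_D/k_U = (A_D/A_U)·exp[(E_U−E_D)/(RT)].
(E_U−E_D)/(RT) = (79.0−63.7)×10³/(8.314×337) = 15300/2802 = 5.461.
k_D/k_U = (3.51×10^7/2.59×10^10)·exp(5.461) = 0.001355 × 235.3 = 0.319.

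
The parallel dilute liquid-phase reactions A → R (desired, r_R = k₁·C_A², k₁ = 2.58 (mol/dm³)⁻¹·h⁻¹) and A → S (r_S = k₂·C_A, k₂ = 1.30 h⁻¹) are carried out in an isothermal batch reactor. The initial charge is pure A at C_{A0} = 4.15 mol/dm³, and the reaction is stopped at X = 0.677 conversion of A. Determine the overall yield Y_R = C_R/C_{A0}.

0.565

C_A = C_{A0}(1−X) = 1.340 mol/dm³.
Along a PFR/batch, dC_S/dC_A = −r_S/(r_R+r_S) = −k₂/(k₂+k₁·C_A).
Integrating from C_{A0} to C_A: C_S = (1.30/2.58)·ln[(1.30+2.58·4.15)/(1.30+2.58·1.34)] = 0.5039·ln(12.01/4.758) = 0.4664 mol/dm³.
Then C_R = (C_{A0}−C_A) − C_S = 2.810 − 0.4664 = 2.343 mol/dm³.
Y_R = C_R/C_{A0} = 2.343/4.15 = 0.565.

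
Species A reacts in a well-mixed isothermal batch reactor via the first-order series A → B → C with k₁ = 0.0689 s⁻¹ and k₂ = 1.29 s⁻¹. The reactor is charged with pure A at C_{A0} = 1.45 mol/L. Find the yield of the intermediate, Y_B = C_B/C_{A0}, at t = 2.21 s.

Solving the coupled first-order balances gives C_B(t) = [k₁/(k₂−k₁)]·C_{A0}·(e^(−k₁t) − e^(−k₂t)).
e^(−k₁t) = e^(−0.0689×2.21) = e^(−0.1523) = 0.8588; e^(−k₂t) = e^(−2.851) = 0.05779.
C_B = 0.0689×1.45/(1.29−0.0689) × (0.8588−0.05779) = 0.08182×0.8010 = 0.06553 mol/L.
Y_B = C_B/C_{A0} = 0.06553/1.45 = 0.0452.

0.0452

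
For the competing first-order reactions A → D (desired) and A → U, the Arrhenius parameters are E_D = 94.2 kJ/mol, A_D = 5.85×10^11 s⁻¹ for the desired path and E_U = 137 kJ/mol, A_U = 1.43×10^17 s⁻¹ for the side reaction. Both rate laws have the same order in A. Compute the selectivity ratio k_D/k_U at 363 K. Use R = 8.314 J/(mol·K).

5.90

k_D/k_U = (A_D/A_U)·exp[−(E_D−E_U)/(RT)] = (A_D/A_U)·exp[(E_U−E_D)/(RT)].
(E_U−E_D)/(RT) = (137−94.2)×10³/(8.314×363) = 42800/3018 = 14.18.
k_D/k_U = (5.85×10^11/1.43×10^17)·exp(14.18) = 4.091×10^-6 × 1.442×10^6 = 5.90.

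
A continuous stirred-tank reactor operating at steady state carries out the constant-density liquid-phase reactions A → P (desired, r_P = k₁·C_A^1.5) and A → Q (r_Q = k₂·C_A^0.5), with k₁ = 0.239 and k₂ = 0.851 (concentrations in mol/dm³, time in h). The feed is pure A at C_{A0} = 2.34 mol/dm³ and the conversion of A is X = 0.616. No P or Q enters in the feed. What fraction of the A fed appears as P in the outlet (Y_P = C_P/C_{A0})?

Exit C_A = C_{A0}(1−X) = 2.34×0.384 = 0.8986 mol/dm³.
In a CSTR the entire volume is at exit conditions, so r_P = 0.239×0.8986^1.5 = 0.2036 and r_Q = 0.851×0.8986^0.5 = 0.8067.
Fraction of consumed A going to P: r_P/(r_P+r_Q) = 0.2015.
C_P = 0.2015·C_{A0}·X = 0.2015×2.34×0.616 = 0.290 mol/dm³; Y_P = C_P/C_{A0} = 0.124.

0.124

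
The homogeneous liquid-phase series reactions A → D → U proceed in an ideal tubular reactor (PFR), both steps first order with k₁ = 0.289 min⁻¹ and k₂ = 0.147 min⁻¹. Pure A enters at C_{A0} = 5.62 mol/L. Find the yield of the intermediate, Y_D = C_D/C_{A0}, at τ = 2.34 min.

Solving the coupled first-order balances gives C_D(τ) = [k₁/(k₂−k₁)]·C_{A0}·(e^(−k₁τ) − e^(−k₂τ)).
e^(−k₁τ) = e^(−0.289×2.34) = e^(−0.6763) = 0.5085; e^(−k₂τ) = e^(−0.3440) = 0.7089.
C_D = 0.289×5.62/(0.147−0.289) × (0.5085−0.7089) = (-11.44)×(-0.2004) = 2.292 mol/L.
Y_D = C_D/C_{A0} = 2.292/5.62 = 0.408.

0.408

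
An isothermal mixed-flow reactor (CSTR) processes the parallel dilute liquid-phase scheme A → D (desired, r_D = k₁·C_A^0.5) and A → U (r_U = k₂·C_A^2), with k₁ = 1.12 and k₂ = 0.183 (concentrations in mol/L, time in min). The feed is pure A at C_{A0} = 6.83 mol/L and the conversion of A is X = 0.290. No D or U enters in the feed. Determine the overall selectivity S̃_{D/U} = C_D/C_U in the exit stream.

0.573

Exit C_A = C_{A0}(1−X) = 6.83×0.710 = 4.849 mol/L.
In a CSTR the entire volume is at exit conditions, so r_D = 1.12×4.849^0.5 = 2.466 and r_U = 0.183×4.849^2 = 4.303.
Overall selectivity = C_D/C_U = r_Dτ/(r_Uτ) = r_D/r_U = 0.573.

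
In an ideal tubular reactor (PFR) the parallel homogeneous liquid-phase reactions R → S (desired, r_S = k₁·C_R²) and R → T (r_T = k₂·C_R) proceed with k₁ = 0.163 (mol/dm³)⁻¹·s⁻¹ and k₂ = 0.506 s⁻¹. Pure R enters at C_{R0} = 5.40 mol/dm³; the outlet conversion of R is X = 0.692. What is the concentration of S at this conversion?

1.94 mol/dm³

C_R = C_{R0}(1−X) = 1.663 mol/dm³.
Along a PFR/batch, dC_T/dC_R = −r_T/(r_S+r_T) = −k₂/(k₂+k₁·C_R).
Integrating from C_{R0} to C_R: C_T = (0.506/0.163)·ln[(0.506+0.163·5.40)/(0.506+0.163·1.66)] = 3.104·ln(1.386/0.7771) = 1.797 mol/dm³.
Then C_S = (C_{R0}−C_R) − C_T = 3.737 − 1.797 = 1.940 mol/dm³.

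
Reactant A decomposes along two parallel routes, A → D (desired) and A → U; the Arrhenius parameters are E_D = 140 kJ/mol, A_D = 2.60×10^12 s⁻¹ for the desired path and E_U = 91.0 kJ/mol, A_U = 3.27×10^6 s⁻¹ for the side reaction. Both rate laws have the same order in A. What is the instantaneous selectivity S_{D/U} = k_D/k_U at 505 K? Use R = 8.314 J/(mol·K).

6.79

With equal orders, S_{D/U} = k_D/k_U = (A_D/A_U)·exp[(E_U−E_D)/(RT)].
(E_U−E_D)/(RT) = (91.0−140)×10³/(8.314×505) = -49000/4199 = -11.67.
k_D/k_U = (2.60×10^12/3.27×10^6)·exp(-11.67) = 7.951×10^5 × 8.541×10^-6 = 6.79.
Since E_D > E_U, raising the temperature improves selectivity toward D.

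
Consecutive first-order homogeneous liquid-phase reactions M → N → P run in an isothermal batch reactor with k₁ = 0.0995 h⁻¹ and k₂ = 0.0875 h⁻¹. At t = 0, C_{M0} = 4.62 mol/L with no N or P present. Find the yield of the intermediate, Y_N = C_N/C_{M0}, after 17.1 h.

Solving the coupled first-order balances gives C_N(t) = [k₁/(k₂−k₁)]·C_{M0}·(e^(−k₁t) − e^(−k₂t)).
e^(−k₁t) = e^(−0.0995×17.1) = e^(−1.701) = 0.1824; e^(−k₂t) = e^(−1.496) = 0.2240.
C_N = 0.0995×4.62/(0.0875−0.0995) × (0.1824−0.2240) = (-38.31)×(-0.04155) = 1.592 mol/L.
Y_N = C_N/C_{M0} = 1.592/4.62 = 0.345.

0.345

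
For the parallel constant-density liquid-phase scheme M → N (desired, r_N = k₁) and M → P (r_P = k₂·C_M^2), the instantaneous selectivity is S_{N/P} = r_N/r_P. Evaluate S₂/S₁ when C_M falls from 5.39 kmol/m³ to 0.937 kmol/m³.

S_{N/P} = (k₁/k₂)·C_M^-2, so S₂/S₁ = (C_{M,2}/C_{M,1})^-2.
= (0.937/5.39)^(-2) = (0.1738)^(-2) = 33.1.

33.1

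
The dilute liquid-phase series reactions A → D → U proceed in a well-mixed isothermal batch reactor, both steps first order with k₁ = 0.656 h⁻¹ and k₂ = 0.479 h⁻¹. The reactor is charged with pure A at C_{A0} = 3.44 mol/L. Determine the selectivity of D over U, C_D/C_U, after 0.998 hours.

Solving the coupled first-order balances gives C_D(t) = [k₁/(k₂−k₁)]·C_{A0}·(e^(−k₁t) − e^(−k₂t)).
e^(−k₁t) = e^(−0.656×0.998) = e^(−0.6547) = 0.5196; e^(−k₂t) = e^(−0.4780) = 0.6200.
C_D = 0.656×3.44/(0.479−0.656) × (0.5196−0.6200) = (-12.75)×(-0.1004) = 1.280 mol/L.
C_A = C_{A0}e^(−k₁t) = 1.787 mol/L, so C_U = C_{A0}−C_A−C_D = 0.3726 mol/L; C_D/C_U = 3.43.

3.43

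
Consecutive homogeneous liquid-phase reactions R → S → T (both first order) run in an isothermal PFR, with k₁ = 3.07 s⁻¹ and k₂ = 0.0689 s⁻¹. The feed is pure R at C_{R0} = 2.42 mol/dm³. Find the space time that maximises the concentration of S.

Setting dC_S/dτ = 0 gives τ_opt = ln(k₂/k₁)/(k₂−k₁).
= ln(0.0689/3.07)/(0.0689−3.07) = ln(0.02244)/-3.001 = -3.797/-3.001 = 1.27 s.

1.27 s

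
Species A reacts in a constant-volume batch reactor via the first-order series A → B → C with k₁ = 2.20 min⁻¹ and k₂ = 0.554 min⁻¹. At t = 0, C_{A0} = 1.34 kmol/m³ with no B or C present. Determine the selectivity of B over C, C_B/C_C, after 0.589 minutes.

4.69

For first-order series with pure A initially, C_B(t) = k₁C_{A0}/(k₂−k₁)·(e^(−k₁t) − e^(−k₂t)).
e^(−k₁t) = e^(−2.20×0.589) = e^(−1.296) = 0.2737; e^(−k₂t) = e^(−0.3263) = 0.7216.
C_B = 2.20×1.34/(0.554−2.20) × (0.2737−0.7216) = (-1.791)×(-0.4479) = 0.8022 kmol/m³.
C_A = C_{A0}e^(−k₁t) = 0.3667 kmol/m³, so C_C = C_{A0}−C_A−C_B = 0.1711 kmol/m³; C_B/C_C = 4.69.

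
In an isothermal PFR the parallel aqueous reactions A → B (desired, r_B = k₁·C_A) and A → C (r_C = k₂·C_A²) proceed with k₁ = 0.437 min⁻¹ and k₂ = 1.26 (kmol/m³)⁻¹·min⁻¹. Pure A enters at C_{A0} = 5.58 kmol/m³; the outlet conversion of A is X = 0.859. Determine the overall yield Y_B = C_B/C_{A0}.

0.103

C_A = C_{A0}(1−X) = 0.7868 kmol/m³.
Along a PFR/batch, dC_B/dC_A = −r_B/(r_B+r_C) = −k₁/(k₁+k₂·C_A).
Integrating from C_{A0} to C_A: C_B = (0.437/1.26)·ln[(0.437+1.26·5.58)/(0.437+1.26·0.787)] = 0.3468·ln(7.468/1.428) = 0.5737 kmol/m³.
Y_B = C_B/C_{A0} = 0.5737/5.58 = 0.103.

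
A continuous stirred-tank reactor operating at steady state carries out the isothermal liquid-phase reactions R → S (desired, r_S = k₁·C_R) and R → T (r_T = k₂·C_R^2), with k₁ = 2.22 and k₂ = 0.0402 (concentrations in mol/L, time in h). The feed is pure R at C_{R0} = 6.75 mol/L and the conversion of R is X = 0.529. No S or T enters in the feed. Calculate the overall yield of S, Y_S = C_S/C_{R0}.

Exit C_R = C_{R0}(1−X) = 6.75×0.471 = 3.179 mol/L.
A CSTR operates uniformly at the exit composition, giving r_S = 7.058 and r_T = 0.4063 (each k·C_R^n at C_R = 3.179).
Fraction of consumed R going to S: r_S/(r_S+r_T) = 0.9456.
C_S = 0.9456·C_{R0}·X = 0.9456×6.75×0.529 = 3.38 mol/L; Y_S = C_S/C_{R0} = 0.500.

0.500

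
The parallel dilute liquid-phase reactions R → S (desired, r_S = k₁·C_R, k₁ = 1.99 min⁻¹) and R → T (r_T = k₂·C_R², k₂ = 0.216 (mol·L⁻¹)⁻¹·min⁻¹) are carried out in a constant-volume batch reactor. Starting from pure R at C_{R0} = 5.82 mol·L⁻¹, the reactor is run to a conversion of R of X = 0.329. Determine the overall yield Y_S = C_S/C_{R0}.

C_R = C_{R0}(1−X) = 3.905 mol·L⁻¹.
Along a PFR/batch, dC_S/dC_R = −r_S/(r_S+r_T) = −k₁/(k₁+k₂·C_R).
Integrating from C_{R0} to C_R: C_S = (1.99/0.216)·ln[(1.99+0.216·5.82)/(1.99+0.216·3.91)] = 9.213·ln(3.247/2.834) = 1.255 mol·L⁻¹.
Y_S = C_S/C_{R0} = 1.255/5.82 = 0.216.

0.216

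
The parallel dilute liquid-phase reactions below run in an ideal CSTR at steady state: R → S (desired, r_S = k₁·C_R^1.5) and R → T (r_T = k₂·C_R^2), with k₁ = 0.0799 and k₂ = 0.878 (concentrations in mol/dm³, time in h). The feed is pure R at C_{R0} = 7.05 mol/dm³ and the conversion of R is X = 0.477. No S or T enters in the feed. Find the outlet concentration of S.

0.152 mol/dm³

Exit C_R = C_{R0}(1−X) = 7.05×0.523 = 3.687 mol/dm³.
A CSTR operates uniformly at the exit composition, giving r_S = 0.5657 and r_T = 11.94 (each k·C_R^n at C_R = 3.687).
Fraction of consumed R going to S: r_S/(r_S+r_T) = 0.04525.
C_S = 0.04525·C_{R0}·X = 0.04525×7.05×0.477 = 0.152 mol/dm³.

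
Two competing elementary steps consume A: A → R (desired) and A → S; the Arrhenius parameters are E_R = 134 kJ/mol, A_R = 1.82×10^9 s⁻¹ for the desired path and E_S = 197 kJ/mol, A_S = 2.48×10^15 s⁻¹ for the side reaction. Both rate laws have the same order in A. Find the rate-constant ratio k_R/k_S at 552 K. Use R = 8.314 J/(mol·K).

k_R/k_S = (A_R/A_S)·exp[−(E_R−E_S)/(RT)] = (A_R/A_S)·exp[(E_S−E_R)/(RT)].
(E_S−E_R)/(RT) = (197−134)×10³/(8.314×552) = 63000/4589 = 13.73.
k_R/k_S = (1.82×10^9/2.48×10^15)·exp(13.73) = 7.339×10^-7 × 9.158×10^5 = 0.672.
Since E_R < E_S, lowering the temperature improves selectivity toward R.

0.672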